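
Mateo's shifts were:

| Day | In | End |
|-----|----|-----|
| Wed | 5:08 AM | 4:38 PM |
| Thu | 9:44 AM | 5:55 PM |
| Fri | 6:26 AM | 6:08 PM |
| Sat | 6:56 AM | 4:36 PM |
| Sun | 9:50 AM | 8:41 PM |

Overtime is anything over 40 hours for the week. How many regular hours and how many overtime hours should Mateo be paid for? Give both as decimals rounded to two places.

Regular 40.00 hours, overtime 11.90 hours

Wed: 5:08 AM–4:38 PM = 11 h 30 min
Thu: 9:44 AM–5:55 PM = 8 h 11 min
Fri: 6:26 AM–6:08 PM = 11 h 42 min
Sat: 6:56 AM–4:36 PM = 9 h 40 min
Sun: 9:50 AM–8:41 PM = 10 h 51 min
Total worked: 51 h 54 min = 51.90 h.
Threshold 40 h → overtime 11 h 54 min, regular 40 h 0 min.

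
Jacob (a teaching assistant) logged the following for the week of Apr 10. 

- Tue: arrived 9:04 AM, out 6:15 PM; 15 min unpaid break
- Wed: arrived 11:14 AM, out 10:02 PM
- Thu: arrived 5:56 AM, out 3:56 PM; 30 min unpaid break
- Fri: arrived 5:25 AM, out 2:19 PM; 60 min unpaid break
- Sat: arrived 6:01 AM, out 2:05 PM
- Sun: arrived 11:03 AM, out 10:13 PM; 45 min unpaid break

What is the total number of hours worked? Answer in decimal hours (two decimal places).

55.62 hours

Tue: 9:04 AM–6:15 PM = 9 h 11 min; less 15 min break → 8 h 56 min
Wed: 11:14 AM–10:02 PM = 10 h 48 min
Thu: 5:56 AM–3:56 PM = 10 h 0 min; less 30 min break → 9 h 30 min
Fri: 5:25 AM–2:19 PM = 8 h 54 min; less 60 min break → 7 h 54 min
Sat: 6:01 AM–2:05 PM = 8 h 4 min
Sun: 11:03 AM–10:13 PM = 11 h 10 min; less 45 min break → 10 h 25 min
Total: 8 h 56 min + 10 h 48 min + 9 h 30 min + 7 h 54 min + 8 h 4 min + 10 h 25 min = 55 h 37 min.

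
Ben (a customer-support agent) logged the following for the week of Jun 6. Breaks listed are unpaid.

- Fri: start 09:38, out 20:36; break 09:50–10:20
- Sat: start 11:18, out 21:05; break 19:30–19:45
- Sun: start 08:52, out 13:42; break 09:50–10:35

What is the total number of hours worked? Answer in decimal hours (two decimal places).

Fri: 09:38–20:36 = 10 h 58 min; less 30 min break → 10 h 28 min
Sat: 11:18–21:05 = 9 h 47 min; less 15 min break → 9 h 32 min
Sun: 08:52–13:42 = 4 h 50 min; less 45 min break → 4 h 5 min
Total: 10 h 28 min + 9 h 32 min + 4 h 5 min = 24 h 5 min.

24.08 hours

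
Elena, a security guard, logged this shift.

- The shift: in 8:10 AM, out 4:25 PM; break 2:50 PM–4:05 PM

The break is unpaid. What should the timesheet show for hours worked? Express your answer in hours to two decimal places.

7.00 hours

The shift: 8:10 AM–4:25 PM = 8 h 15 min; less 75 min break → 7 h 0 min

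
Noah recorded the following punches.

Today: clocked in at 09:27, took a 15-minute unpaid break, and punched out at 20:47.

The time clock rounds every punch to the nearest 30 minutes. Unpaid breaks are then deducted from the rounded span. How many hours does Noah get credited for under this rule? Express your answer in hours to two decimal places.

Today: in 09:27→09:30, out 20:47→21:00; 11 h 30 min − 15 min = 11 h 15 min

11.25 hours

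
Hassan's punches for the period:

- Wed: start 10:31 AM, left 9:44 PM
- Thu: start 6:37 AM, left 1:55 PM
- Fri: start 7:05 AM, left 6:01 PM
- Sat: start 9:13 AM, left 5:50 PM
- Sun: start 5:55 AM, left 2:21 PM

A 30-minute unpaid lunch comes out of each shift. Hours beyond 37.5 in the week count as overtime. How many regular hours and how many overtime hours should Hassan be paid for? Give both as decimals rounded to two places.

Wed: 10:31 AM–9:44 PM = 11 h 13 min; less 30 min break → 10 h 43 min
Thu: 6:37 AM–1:55 PM = 7 h 18 min; less 30 min break → 6 h 48 min
Fri: 7:05 AM–6:01 PM = 10 h 56 min; less 30 min break → 10 h 26 min
Sat: 9:13 AM–5:50 PM = 8 h 37 min; less 30 min break → 8 h 7 min
Sun: 5:55 AM–2:21 PM = 8 h 26 min; less 30 min break → 7 h 56 min
Total worked: 44 h 0 min = 44.00 h.
Threshold 37.5 h → overtime 6 h 30 min, regular 37 h 30 min.

Regular 37.50 hours, overtime 6.50 hours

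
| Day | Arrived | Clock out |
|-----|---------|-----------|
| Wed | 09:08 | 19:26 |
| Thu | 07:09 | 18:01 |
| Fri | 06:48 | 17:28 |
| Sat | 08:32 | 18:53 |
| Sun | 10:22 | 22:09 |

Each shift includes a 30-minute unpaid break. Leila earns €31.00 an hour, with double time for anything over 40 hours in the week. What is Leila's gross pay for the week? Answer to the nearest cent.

€1950.93

Wed: 09:08–19:26 = 10 h 18 min; less 30 min break → 9 h 48 min
Thu: 07:09–18:01 = 10 h 52 min; less 30 min break → 10 h 22 min
Fri: 06:48–17:28 = 10 h 40 min; less 30 min break → 10 h 10 min
Sat: 08:32–18:53 = 10 h 21 min; less 30 min break → 9 h 51 min
Sun: 10:22–22:09 = 11 h 47 min; less 30 min break → 11 h 17 min
Total worked: 51 h 28 min = 3088 min.
Regular 40 h 0 min = 2400 min at €31.00/h; overtime 11 h 28 min = 688 min at €62.00/h.
Pay = (2400 × €31.00 + 688 × €62.00) ÷ 60 = €1950.93.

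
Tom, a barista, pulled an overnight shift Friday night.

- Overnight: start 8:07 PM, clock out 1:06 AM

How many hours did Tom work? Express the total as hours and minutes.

4 h 59 min

Overnight: 8:07 PM → midnight = 3 h 53 min; midnight → 1:06 AM = 1 h 6 min; span 4 h 59 min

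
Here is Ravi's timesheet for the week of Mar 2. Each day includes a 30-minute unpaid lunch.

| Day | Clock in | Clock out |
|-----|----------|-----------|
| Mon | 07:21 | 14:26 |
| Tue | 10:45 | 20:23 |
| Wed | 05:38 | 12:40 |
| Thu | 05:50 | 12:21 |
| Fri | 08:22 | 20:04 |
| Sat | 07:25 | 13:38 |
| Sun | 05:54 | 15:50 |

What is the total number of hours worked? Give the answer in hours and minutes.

Mon: 07:21–14:26 = 7 h 5 min; less 30 min break → 6 h 35 min
Tue: 10:45–20:23 = 9 h 38 min; less 30 min break → 9 h 8 min
Wed: 05:38–12:40 = 7 h 2 min; less 30 min break → 6 h 32 min
Thu: 05:50–12:21 = 6 h 31 min; less 30 min break → 6 h 1 min
Fri: 08:22–20:04 = 11 h 42 min; less 30 min break → 11 h 12 min
Sat: 07:25–13:38 = 6 h 13 min; less 30 min break → 5 h 43 min
Sun: 05:54–15:50 = 9 h 56 min; less 30 min break → 9 h 26 min
Total: 6 h 35 min + 9 h 8 min + 6 h 32 min + 6 h 1 min + 11 h 12 min + 5 h 43 min + 9 h 26 min = 54 h 37 min.

54 h 37 min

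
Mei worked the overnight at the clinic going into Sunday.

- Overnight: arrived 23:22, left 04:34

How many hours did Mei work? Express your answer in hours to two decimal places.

5.20 hours

Overnight: 23:22 → midnight = 0 h 38 min; midnight → 04:34 = 4 h 34 min; span 5 h 12 min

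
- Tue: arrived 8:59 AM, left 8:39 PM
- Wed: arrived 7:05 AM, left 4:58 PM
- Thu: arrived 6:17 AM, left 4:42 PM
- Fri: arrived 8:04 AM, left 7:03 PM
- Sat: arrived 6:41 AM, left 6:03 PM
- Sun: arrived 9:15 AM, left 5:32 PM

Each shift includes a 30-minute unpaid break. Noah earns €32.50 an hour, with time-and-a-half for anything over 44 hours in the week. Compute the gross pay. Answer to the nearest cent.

€2190.50

Tue: 8:59 AM–8:39 PM = 11 h 40 min; less 30 min break → 11 h 10 min
Wed: 7:05 AM–4:58 PM = 9 h 53 min; less 30 min break → 9 h 23 min
Thu: 6:17 AM–4:42 PM = 10 h 25 min; less 30 min break → 9 h 55 min
Fri: 8:04 AM–7:03 PM = 10 h 59 min; less 30 min break → 10 h 29 min
Sat: 6:41 AM–6:03 PM = 11 h 22 min; less 30 min break → 10 h 52 min
Sun: 9:15 AM–5:32 PM = 8 h 17 min; less 30 min break → 7 h 47 min
Total worked: 59 h 36 min = 3576 min.
Regular 44 h 0 min = 2640 min at €32.50/h; overtime 15 h 36 min = 936 min at €48.75/h.
Pay = (2640 × €32.50 + 936 × €48.75) ÷ 60 = €2190.50.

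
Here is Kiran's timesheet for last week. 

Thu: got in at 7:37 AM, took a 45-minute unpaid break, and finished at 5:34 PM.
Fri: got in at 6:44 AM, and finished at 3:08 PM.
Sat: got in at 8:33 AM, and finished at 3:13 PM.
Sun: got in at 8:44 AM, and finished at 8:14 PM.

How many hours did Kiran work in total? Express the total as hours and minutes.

35 h 46 min

Thu: 7:37 AM–5:34 PM = 9 h 57 min; less 45 min break → 9 h 12 min
Fri: 6:44 AM–3:08 PM = 8 h 24 min
Sat: 8:33 AM–3:13 PM = 6 h 40 min
Sun: 8:44 AM–8:14 PM = 11 h 30 min
Total: 9 h 12 min + 8 h 24 min + 6 h 40 min + 11 h 30 min = 35 h 46 min.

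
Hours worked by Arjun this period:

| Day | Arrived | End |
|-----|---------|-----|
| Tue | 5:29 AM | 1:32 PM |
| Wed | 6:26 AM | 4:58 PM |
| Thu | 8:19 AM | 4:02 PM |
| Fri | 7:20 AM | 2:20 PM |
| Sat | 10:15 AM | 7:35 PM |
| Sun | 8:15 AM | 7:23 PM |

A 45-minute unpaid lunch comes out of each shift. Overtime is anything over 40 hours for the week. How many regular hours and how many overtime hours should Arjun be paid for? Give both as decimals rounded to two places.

Tue: 5:29 AM–1:32 PM = 8 h 3 min; less 45 min break → 7 h 18 min
Wed: 6:26 AM–4:58 PM = 10 h 32 min; less 45 min break → 9 h 47 min
Thu: 8:19 AM–4:02 PM = 7 h 43 min; less 45 min break → 6 h 58 min
Fri: 7:20 AM–2:20 PM = 7 h 0 min; less 45 min break → 6 h 15 min
Sat: 10:15 AM–7:35 PM = 9 h 20 min; less 45 min break → 8 h 35 min
Sun: 8:15 AM–7:23 PM = 11 h 8 min; less 45 min break → 10 h 23 min
Total worked: 49 h 16 min = 49.27 h.
Threshold 40 h → overtime 9 h 16 min, regular 40 h 0 min.

Regular 40.00 hours, overtime 9.27 hours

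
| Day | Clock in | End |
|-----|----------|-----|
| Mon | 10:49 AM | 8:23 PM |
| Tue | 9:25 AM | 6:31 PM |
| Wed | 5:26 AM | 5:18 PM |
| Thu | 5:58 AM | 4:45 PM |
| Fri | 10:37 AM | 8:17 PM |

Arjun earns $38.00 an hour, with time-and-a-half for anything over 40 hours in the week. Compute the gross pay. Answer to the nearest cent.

$2146.05

Mon: 10:49 AM–8:23 PM = 9 h 34 min
Tue: 9:25 AM–6:31 PM = 9 h 6 min
Wed: 5:26 AM–5:18 PM = 11 h 52 min
Thu: 5:58 AM–4:45 PM = 10 h 47 min
Fri: 10:37 AM–8:17 PM = 9 h 40 min
Total worked: 50 h 59 min = 3059 min.
Regular 40 h 0 min = 2400 min at $38.00/h; overtime 10 h 59 min = 659 min at $57.00/h.
Pay = (2400 × $38.00 + 659 × $57.00) ÷ 60 = $2146.05.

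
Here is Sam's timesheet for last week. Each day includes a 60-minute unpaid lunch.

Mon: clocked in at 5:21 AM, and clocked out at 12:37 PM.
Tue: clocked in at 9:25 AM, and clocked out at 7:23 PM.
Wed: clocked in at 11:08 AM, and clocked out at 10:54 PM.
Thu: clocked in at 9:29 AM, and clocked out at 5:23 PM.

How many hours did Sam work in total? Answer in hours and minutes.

Mon: 5:21 AM–12:37 PM = 7 h 16 min; less 60 min break → 6 h 16 min
Tue: 9:25 AM–7:23 PM = 9 h 58 min; less 60 min break → 8 h 58 min
Wed: 11:08 AM–10:54 PM = 11 h 46 min; less 60 min break → 10 h 46 min
Thu: 9:29 AM–5:23 PM = 7 h 54 min; less 60 min break → 6 h 54 min
Total: 6 h 16 min + 8 h 58 min + 10 h 46 min + 6 h 54 min = 32 h 54 min.

32 h 54 min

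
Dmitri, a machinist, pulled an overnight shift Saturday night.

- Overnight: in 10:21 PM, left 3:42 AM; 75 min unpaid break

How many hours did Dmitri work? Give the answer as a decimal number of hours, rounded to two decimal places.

Overnight: 10:21 PM → midnight = 1 h 39 min; midnight → 3:42 AM = 3 h 42 min; span 5 h 21 min; less 75 min break → 4 h 6 min

4.10 hours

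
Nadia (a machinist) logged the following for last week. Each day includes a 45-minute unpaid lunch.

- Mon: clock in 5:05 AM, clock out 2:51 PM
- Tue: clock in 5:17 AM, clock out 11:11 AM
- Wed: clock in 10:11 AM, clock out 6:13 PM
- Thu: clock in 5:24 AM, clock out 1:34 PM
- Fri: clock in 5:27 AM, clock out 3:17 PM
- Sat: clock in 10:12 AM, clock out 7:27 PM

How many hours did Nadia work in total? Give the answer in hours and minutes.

46 h 27 min

Mon: 5:05 AM–2:51 PM = 9 h 46 min; less 45 min break → 9 h 1 min
Tue: 5:17 AM–11:11 AM = 5 h 54 min; less 45 min break → 5 h 9 min
Wed: 10:11 AM–6:13 PM = 8 h 2 min; less 45 min break → 7 h 17 min
Thu: 5:24 AM–1:34 PM = 8 h 10 min; less 45 min break → 7 h 25 min
Fri: 5:27 AM–3:17 PM = 9 h 50 min; less 45 min break → 9 h 5 min
Sat: 10:12 AM–7:27 PM = 9 h 15 min; less 45 min break → 8 h 30 min
Total: 9 h 1 min + 5 h 9 min + 7 h 17 min + 7 h 25 min + 9 h 5 min + 8 h 30 min = 46 h 27 min.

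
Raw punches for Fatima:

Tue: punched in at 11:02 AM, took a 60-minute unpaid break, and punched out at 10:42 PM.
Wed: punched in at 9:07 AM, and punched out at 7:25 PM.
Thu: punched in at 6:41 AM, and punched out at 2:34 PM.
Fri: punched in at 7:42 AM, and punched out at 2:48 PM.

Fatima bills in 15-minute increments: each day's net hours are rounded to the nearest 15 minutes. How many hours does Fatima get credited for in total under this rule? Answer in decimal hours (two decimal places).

36.00 hours

Tue: 11:02 AM–10:42 PM = 11 h 40 min − 60 min = 10 h 40 min → rounds to 10 h 45 min
Wed: 9:07 AM–7:25 PM = 10 h 18 min → rounds to 10 h 15 min
Thu: 6:41 AM–2:34 PM = 7 h 53 min → rounds to 8 h 0 min
Fri: 7:42 AM–2:48 PM = 7 h 6 min → rounds to 7 h 0 min
Total credited: 36 h 0 min.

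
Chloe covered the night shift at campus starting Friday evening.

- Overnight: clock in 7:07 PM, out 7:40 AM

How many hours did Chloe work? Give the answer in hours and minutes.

12 h 33 min

Overnight: 7:07 PM → midnight = 4 h 53 min; midnight → 7:40 AM = 7 h 40 min; span 12 h 33 min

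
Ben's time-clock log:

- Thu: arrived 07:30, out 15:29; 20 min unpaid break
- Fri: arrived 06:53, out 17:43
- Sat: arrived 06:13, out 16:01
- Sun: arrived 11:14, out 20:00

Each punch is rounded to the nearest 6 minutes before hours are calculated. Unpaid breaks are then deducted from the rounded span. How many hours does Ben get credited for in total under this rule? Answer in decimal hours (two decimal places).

Thu: in 07:30→07:30, out 15:29→15:30; 8 h 0 min − 20 min = 7 h 40 min
Fri: in 06:53→06:54, out 17:43→17:42; 10 h 48 min
Sat: in 06:13→06:12, out 16:01→16:00; 9 h 48 min
Sun: in 11:14→11:12, out 20:00→20:00; 8 h 48 min
Total credited: 37 h 4 min.

37.07 hours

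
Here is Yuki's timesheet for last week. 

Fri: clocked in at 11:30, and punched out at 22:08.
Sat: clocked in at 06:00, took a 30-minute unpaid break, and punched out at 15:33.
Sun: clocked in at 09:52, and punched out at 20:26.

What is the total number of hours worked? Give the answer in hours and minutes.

Fri: 11:30–22:08 = 10 h 38 min
Sat: 06:00–15:33 = 9 h 33 min; less 30 min break → 9 h 3 min
Sun: 09:52–20:26 = 10 h 34 min
Total: 10 h 38 min + 9 h 3 min + 10 h 34 min = 30 h 15 min.

30 h 15 min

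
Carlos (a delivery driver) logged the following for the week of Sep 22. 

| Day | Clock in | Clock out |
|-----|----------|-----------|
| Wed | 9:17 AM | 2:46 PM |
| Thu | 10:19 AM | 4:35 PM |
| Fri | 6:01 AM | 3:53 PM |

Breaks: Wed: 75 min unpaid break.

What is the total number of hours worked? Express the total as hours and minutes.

Wed: 9:17 AM–2:46 PM = 5 h 29 min; less 75 min break → 4 h 14 min
Thu: 10:19 AM–4:35 PM = 6 h 16 min
Fri: 6:01 AM–3:53 PM = 9 h 52 min
Total: 4 h 14 min + 6 h 16 min + 9 h 52 min = 20 h 22 min.

20 h 22 min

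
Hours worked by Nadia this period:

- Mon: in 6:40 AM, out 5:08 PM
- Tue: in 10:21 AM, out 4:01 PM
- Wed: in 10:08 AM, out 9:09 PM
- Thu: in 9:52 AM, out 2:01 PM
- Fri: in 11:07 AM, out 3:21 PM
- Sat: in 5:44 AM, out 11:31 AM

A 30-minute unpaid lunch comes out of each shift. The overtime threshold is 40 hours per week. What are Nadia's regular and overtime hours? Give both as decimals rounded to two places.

Regular 38.32 hours, overtime 0.00 hours

Mon: 6:40 AM–5:08 PM = 10 h 28 min; less 30 min break → 9 h 58 min
Tue: 10:21 AM–4:01 PM = 5 h 40 min; less 30 min break → 5 h 10 min
Wed: 10:08 AM–9:09 PM = 11 h 1 min; less 30 min break → 10 h 31 min
Thu: 9:52 AM–2:01 PM = 4 h 9 min; less 30 min break → 3 h 39 min
Fri: 11:07 AM–3:21 PM = 4 h 14 min; less 30 min break → 3 h 44 min
Sat: 5:44 AM–11:31 AM = 5 h 47 min; less 30 min break → 5 h 17 min
Total worked: 38 h 19 min = 38.32 h.
Threshold 40 h → overtime 0 h 0 min, regular 38 h 19 min.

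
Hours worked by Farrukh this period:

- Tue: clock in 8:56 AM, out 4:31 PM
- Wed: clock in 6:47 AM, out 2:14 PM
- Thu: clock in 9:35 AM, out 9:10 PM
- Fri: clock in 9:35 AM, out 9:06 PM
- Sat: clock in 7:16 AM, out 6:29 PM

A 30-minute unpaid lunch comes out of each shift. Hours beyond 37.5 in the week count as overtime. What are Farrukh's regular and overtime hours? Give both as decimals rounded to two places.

Tue: 8:56 AM–4:31 PM = 7 h 35 min; less 30 min break → 7 h 5 min
Wed: 6:47 AM–2:14 PM = 7 h 27 min; less 30 min break → 6 h 57 min
Thu: 9:35 AM–9:10 PM = 11 h 35 min; less 30 min break → 11 h 5 min
Fri: 9:35 AM–9:06 PM = 11 h 31 min; less 30 min break → 11 h 1 min
Sat: 7:16 AM–6:29 PM = 11 h 13 min; less 30 min break → 10 h 43 min
Total worked: 46 h 51 min = 46.85 h.
Threshold 37.5 h → overtime 9 h 21 min, regular 37 h 30 min.

Regular 37.50 hours, overtime 9.35 hours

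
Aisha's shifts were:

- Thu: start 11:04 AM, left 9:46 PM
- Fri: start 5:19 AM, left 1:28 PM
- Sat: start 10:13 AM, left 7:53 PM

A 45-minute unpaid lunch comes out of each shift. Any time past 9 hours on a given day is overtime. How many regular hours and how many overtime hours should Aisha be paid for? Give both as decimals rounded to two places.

Regular 25.32 hours, overtime 0.95 hours

Thu: 11:04 AM–9:46 PM = 10 h 42 min; less 45 min break → 9 h 57 min
Fri: 5:19 AM–1:28 PM = 8 h 9 min; less 45 min break → 7 h 24 min
Sat: 10:13 AM–7:53 PM = 9 h 40 min; less 45 min break → 8 h 55 min
Thu reg 9 h 0 min / OT 0 h 57 min; Fri reg 7 h 24 min / OT 0 h 0 min; Sat reg 8 h 55 min / OT 0 h 0 min.
Totals: regular 25 h 19 min, overtime 0 h 57 min.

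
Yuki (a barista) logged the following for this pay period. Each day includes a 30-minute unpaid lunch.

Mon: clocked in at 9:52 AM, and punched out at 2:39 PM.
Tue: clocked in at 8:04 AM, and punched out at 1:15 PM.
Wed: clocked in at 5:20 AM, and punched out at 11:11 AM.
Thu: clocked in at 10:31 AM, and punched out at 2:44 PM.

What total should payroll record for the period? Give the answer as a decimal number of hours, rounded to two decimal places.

18.03 hours

Mon: 9:52 AM–2:39 PM = 4 h 47 min; less 30 min break → 4 h 17 min
Tue: 8:04 AM–1:15 PM = 5 h 11 min; less 30 min break → 4 h 41 min
Wed: 5:20 AM–11:11 AM = 5 h 51 min; less 30 min break → 5 h 21 min
Thu: 10:31 AM–2:44 PM = 4 h 13 min; less 30 min break → 3 h 43 min
Total: 4 h 17 min + 4 h 41 min + 5 h 21 min + 3 h 43 min = 18 h 2 min.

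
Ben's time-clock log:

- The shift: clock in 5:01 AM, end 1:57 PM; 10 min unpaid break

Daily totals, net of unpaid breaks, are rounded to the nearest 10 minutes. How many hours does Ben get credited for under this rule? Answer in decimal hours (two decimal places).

8.83 hours

The shift: 5:01 AM–1:57 PM = 8 h 56 min − 10 min = 8 h 46 min → rounds to 8 h 50 min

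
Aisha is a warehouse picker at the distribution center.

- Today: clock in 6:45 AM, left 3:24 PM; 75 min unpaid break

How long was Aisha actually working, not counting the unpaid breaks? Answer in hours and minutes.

Today: 6:45 AM–3:24 PM = 8 h 39 min; less 75 min break → 7 h 24 min

7 h 24 min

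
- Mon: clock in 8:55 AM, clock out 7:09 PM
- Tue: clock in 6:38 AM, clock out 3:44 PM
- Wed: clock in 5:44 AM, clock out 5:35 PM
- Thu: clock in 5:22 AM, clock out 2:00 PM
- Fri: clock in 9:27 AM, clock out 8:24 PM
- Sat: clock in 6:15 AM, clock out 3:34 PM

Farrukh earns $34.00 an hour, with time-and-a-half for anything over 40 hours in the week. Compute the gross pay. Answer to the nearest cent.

Mon: 8:55 AM–7:09 PM = 10 h 14 min
Tue: 6:38 AM–3:44 PM = 9 h 6 min
Wed: 5:44 AM–5:35 PM = 11 h 51 min
Thu: 5:22 AM–2:00 PM = 8 h 38 min
Fri: 9:27 AM–8:24 PM = 10 h 57 min
Sat: 6:15 AM–3:34 PM = 9 h 19 min
Total worked: 60 h 5 min = 3605 min.
Regular 40 h 0 min = 2400 min at $34.00/h; overtime 20 h 5 min = 1205 min at $51.00/h.
Pay = (2400 × $34.00 + 1205 × $51.00) ÷ 60 = $2384.25.

$2384.25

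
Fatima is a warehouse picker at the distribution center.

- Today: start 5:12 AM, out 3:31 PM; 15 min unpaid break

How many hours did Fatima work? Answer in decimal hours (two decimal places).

10.07 hours

Today: 5:12 AM–3:31 PM = 10 h 19 min; less 15 min break → 10 h 4 min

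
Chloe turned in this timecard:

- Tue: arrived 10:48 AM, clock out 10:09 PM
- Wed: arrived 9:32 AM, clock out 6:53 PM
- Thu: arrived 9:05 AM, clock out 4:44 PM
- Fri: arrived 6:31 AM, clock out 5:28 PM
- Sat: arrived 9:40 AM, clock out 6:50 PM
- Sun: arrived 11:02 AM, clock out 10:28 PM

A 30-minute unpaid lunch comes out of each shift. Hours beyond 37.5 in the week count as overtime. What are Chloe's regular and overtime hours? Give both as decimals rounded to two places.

Regular 37.50 hours, overtime 19.40 hours

Tue: 10:48 AM–10:09 PM = 11 h 21 min; less 30 min break → 10 h 51 min
Wed: 9:32 AM–6:53 PM = 9 h 21 min; less 30 min break → 8 h 51 min
Thu: 9:05 AM–4:44 PM = 7 h 39 min; less 30 min break → 7 h 9 min
Fri: 6:31 AM–5:28 PM = 10 h 57 min; less 30 min break → 10 h 27 min
Sat: 9:40 AM–6:50 PM = 9 h 10 min; less 30 min break → 8 h 40 min
Sun: 11:02 AM–10:28 PM = 11 h 26 min; less 30 min break → 10 h 56 min
Total worked: 56 h 54 min = 56.90 h.
Threshold 37.5 h → overtime 19 h 24 min, regular 37 h 30 min.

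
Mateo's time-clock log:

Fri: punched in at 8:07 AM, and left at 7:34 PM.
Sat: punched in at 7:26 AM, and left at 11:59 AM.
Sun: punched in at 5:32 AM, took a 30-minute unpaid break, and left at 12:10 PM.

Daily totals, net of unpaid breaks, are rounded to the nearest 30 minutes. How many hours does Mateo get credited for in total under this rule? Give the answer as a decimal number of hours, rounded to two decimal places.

Fri: 8:07 AM–7:34 PM = 11 h 27 min → rounds to 11 h 30 min
Sat: 7:26 AM–11:59 AM = 4 h 33 min → rounds to 4 h 30 min
Sun: 5:32 AM–12:10 PM = 6 h 38 min − 30 min = 6 h 8 min → rounds to 6 h 0 min
Total credited: 22 h 0 min.

22.00 hours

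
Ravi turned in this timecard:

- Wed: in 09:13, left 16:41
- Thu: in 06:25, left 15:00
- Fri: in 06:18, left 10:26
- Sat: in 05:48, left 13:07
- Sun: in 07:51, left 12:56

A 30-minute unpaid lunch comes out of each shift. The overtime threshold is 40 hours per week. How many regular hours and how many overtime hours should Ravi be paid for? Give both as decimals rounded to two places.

Regular 30.08 hours, overtime 0.00 hours

Wed: 09:13–16:41 = 7 h 28 min; less 30 min break → 6 h 58 min
Thu: 06:25–15:00 = 8 h 35 min; less 30 min break → 8 h 5 min
Fri: 06:18–10:26 = 4 h 8 min; less 30 min break → 3 h 38 min
Sat: 05:48–13:07 = 7 h 19 min; less 30 min break → 6 h 49 min
Sun: 07:51–12:56 = 5 h 5 min; less 30 min break → 4 h 35 min
Total worked: 30 h 5 min = 30.08 h.
Threshold 40 h → overtime 0 h 0 min, regular 30 h 5 min.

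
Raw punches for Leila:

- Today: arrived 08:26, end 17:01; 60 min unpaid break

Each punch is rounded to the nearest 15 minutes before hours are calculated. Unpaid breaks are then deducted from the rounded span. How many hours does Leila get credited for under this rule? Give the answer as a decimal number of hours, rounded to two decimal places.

7.50 hours

Today: in 08:26→08:30, out 17:01→17:00; 8 h 30 min − 60 min = 7 h 30 min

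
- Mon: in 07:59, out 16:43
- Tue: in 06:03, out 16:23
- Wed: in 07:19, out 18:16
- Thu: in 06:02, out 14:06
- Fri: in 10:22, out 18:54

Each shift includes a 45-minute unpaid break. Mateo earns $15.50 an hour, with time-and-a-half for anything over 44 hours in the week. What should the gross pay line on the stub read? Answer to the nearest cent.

$664.43

Mon: 07:59–16:43 = 8 h 44 min; less 45 min break → 7 h 59 min
Tue: 06:03–16:23 = 10 h 20 min; less 45 min break → 9 h 35 min
Wed: 07:19–18:16 = 10 h 57 min; less 45 min break → 10 h 12 min
Thu: 06:02–14:06 = 8 h 4 min; less 45 min break → 7 h 19 min
Fri: 10:22–18:54 = 8 h 32 min; less 45 min break → 7 h 47 min
Total worked: 42 h 52 min = 2572 min.
Regular 42 h 52 min = 2572 min at $15.50/h; overtime 0 h 0 min = 0 min at $23.25/h.
Pay = (2572 × $15.50 + 0 × $23.25) ÷ 60 = $664.43.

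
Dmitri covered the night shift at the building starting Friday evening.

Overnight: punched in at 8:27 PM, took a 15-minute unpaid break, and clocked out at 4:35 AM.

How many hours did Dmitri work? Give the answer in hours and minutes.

Overnight: 8:27 PM → midnight = 3 h 33 min; midnight → 4:35 AM = 4 h 35 min; span 8 h 8 min; less 15 min break → 7 h 53 min

7 h 53 min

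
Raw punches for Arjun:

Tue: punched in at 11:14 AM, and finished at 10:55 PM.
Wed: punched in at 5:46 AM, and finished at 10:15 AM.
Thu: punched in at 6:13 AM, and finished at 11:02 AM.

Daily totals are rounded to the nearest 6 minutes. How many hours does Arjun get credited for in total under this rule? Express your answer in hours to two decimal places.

Tue: 11:14 AM–10:55 PM = 11 h 41 min → rounds to 11 h 42 min
Wed: 5:46 AM–10:15 AM = 4 h 29 min → rounds to 4 h 30 min
Thu: 6:13 AM–11:02 AM = 4 h 49 min → rounds to 4 h 48 min
Total credited: 21 h 0 min.

21.00 hours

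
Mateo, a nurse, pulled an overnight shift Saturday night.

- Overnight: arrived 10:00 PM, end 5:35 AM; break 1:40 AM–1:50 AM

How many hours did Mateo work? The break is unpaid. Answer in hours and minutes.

Overnight: 10:00 PM → midnight = 2 h 0 min; midnight → 5:35 AM = 5 h 35 min; span 7 h 35 min; less 10 min break → 7 h 25 min

7 h 25 min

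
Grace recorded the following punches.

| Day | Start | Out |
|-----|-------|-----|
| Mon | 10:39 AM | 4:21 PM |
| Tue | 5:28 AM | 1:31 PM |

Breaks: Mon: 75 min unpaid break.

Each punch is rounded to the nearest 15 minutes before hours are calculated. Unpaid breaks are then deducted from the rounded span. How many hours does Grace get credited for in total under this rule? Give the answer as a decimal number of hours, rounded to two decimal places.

12.25 hours

Mon: in 10:39 AM→10:45 AM, out 4:21 PM→4:15 PM; 5 h 30 min − 75 min = 4 h 15 min
Tue: in 5:28 AM→5:30 AM, out 1:31 PM→1:30 PM; 8 h 0 min
Total credited: 12 h 15 min.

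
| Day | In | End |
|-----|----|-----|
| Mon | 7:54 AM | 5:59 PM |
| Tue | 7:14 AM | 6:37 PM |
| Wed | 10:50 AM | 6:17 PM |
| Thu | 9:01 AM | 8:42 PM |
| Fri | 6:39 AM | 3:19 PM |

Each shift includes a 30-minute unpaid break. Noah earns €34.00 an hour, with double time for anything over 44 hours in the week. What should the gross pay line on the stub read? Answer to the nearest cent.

€1684.13

Mon: 7:54 AM–5:59 PM = 10 h 5 min; less 30 min break → 9 h 35 min
Tue: 7:14 AM–6:37 PM = 11 h 23 min; less 30 min break → 10 h 53 min
Wed: 10:50 AM–6:17 PM = 7 h 27 min; less 30 min break → 6 h 57 min
Thu: 9:01 AM–8:42 PM = 11 h 41 min; less 30 min break → 11 h 11 min
Fri: 6:39 AM–3:19 PM = 8 h 40 min; less 30 min break → 8 h 10 min
Total worked: 46 h 46 min = 2806 min.
Regular 44 h 0 min = 2640 min at €34.00/h; overtime 2 h 46 min = 166 min at €68.00/h.
Pay = (2640 × €34.00 + 166 × €68.00) ÷ 60 = €1684.13.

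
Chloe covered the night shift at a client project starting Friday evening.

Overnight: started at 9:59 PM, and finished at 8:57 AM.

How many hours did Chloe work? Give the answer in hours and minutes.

Overnight: 9:59 PM → midnight = 2 h 1 min; midnight → 8:57 AM = 8 h 57 min; span 10 h 58 min

10 h 58 min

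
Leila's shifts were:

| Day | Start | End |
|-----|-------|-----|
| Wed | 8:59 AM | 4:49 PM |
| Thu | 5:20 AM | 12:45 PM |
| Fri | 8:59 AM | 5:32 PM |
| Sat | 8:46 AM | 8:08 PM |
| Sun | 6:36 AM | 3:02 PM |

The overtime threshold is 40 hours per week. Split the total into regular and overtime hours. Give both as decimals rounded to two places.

Regular 40.00 hours, overtime 3.60 hours

Wed: 8:59 AM–4:49 PM = 7 h 50 min
Thu: 5:20 AM–12:45 PM = 7 h 25 min
Fri: 8:59 AM–5:32 PM = 8 h 33 min
Sat: 8:46 AM–8:08 PM = 11 h 22 min
Sun: 6:36 AM–3:02 PM = 8 h 26 min
Total worked: 43 h 36 min = 43.60 h.
Threshold 40 h → overtime 3 h 36 min, regular 40 h 0 min.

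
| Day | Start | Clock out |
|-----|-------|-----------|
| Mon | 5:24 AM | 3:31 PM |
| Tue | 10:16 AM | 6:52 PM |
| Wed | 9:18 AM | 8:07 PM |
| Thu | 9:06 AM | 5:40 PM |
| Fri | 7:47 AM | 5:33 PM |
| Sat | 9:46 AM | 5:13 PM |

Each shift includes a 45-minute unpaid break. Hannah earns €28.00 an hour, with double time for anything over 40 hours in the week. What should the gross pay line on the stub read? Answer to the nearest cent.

Mon: 5:24 AM–3:31 PM = 10 h 7 min; less 45 min break → 9 h 22 min
Tue: 10:16 AM–6:52 PM = 8 h 36 min; less 45 min break → 7 h 51 min
Wed: 9:18 AM–8:07 PM = 10 h 49 min; less 45 min break → 10 h 4 min
Thu: 9:06 AM–5:40 PM = 8 h 34 min; less 45 min break → 7 h 49 min
Fri: 7:47 AM–5:33 PM = 9 h 46 min; less 45 min break → 9 h 1 min
Sat: 9:46 AM–5:13 PM = 7 h 27 min; less 45 min break → 6 h 42 min
Total worked: 50 h 49 min = 3049 min.
Regular 40 h 0 min = 2400 min at €28.00/h; overtime 10 h 49 min = 649 min at €56.00/h.
Pay = (2400 × €28.00 + 649 × €56.00) ÷ 60 = €1725.73.

€1725.73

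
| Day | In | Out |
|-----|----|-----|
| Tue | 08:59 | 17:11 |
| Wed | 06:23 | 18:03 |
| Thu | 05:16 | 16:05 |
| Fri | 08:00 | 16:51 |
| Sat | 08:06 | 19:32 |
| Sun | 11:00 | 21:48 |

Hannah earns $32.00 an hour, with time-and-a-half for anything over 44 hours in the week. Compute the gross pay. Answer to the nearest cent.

$2260.80

Tue: 08:59–17:11 = 8 h 12 min
Wed: 06:23–18:03 = 11 h 40 min
Thu: 05:16–16:05 = 10 h 49 min
Fri: 08:00–16:51 = 8 h 51 min
Sat: 08:06–19:32 = 11 h 26 min
Sun: 11:00–21:48 = 10 h 48 min
Total worked: 61 h 46 min = 3706 min.
Regular 44 h 0 min = 2640 min at $32.00/h; overtime 17 h 46 min = 1066 min at $48.00/h.
Pay = (2640 × $32.00 + 1066 × $48.00) ÷ 60 = $2260.80.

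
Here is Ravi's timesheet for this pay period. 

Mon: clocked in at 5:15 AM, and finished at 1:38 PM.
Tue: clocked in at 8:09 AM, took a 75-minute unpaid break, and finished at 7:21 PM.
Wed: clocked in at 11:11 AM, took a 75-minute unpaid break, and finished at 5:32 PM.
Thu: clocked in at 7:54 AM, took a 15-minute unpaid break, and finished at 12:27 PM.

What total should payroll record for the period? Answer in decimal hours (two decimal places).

27.73 hours

Mon: 5:15 AM–1:38 PM = 8 h 23 min
Tue: 8:09 AM–7:21 PM = 11 h 12 min; less 75 min break → 9 h 57 min
Wed: 11:11 AM–5:32 PM = 6 h 21 min; less 75 min break → 5 h 6 min
Thu: 7:54 AM–12:27 PM = 4 h 33 min; less 15 min break → 4 h 18 min
Total: 8 h 23 min + 9 h 57 min + 5 h 6 min + 4 h 18 min = 27 h 44 min.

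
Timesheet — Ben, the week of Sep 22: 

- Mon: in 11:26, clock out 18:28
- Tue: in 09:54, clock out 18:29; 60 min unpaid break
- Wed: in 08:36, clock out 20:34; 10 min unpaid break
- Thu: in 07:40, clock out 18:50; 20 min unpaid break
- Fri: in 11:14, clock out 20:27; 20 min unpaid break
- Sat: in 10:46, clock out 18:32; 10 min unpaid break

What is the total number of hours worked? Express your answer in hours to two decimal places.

Mon: 11:26–18:28 = 7 h 2 min
Tue: 09:54–18:29 = 8 h 35 min; less 60 min break → 7 h 35 min
Wed: 08:36–20:34 = 11 h 58 min; less 10 min break → 11 h 48 min
Thu: 07:40–18:50 = 11 h 10 min; less 20 min break → 10 h 50 min
Fri: 11:14–20:27 = 9 h 13 min; less 20 min break → 8 h 53 min
Sat: 10:46–18:32 = 7 h 46 min; less 10 min break → 7 h 36 min
Total: 7 h 2 min + 7 h 35 min + 11 h 48 min + 10 h 50 min + 8 h 53 min + 7 h 36 min = 53 h 44 min.

53.73 hours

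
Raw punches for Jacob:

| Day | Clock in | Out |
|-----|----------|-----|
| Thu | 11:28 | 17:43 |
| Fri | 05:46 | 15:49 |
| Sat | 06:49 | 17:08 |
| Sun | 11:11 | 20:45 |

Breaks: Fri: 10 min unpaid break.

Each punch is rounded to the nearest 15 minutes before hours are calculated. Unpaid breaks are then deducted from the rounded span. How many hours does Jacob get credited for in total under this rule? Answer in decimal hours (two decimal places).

Thu: in 11:28→11:30, out 17:43→17:45; 6 h 15 min
Fri: in 05:46→05:45, out 15:49→15:45; 10 h 0 min − 10 min = 9 h 50 min
Sat: in 06:49→06:45, out 17:08→17:15; 10 h 30 min
Sun: in 11:11→11:15, out 20:45→20:45; 9 h 30 min
Total credited: 36 h 5 min.

36.08 hours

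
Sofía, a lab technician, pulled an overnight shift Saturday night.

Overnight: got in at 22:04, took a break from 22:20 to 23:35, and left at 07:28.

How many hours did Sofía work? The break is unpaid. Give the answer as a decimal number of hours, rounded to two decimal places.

8.15 hours

Overnight: 22:04 → midnight = 1 h 56 min; midnight → 07:28 = 7 h 28 min; span 9 h 24 min; less 75 min break → 8 h 9 min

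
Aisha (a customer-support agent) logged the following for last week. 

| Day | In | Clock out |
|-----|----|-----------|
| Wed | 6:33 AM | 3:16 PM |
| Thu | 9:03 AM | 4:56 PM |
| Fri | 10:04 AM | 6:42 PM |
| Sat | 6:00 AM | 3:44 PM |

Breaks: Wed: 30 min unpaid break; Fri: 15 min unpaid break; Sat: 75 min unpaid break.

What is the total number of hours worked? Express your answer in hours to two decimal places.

Wed: 6:33 AM–3:16 PM = 8 h 43 min; less 30 min break → 8 h 13 min
Thu: 9:03 AM–4:56 PM = 7 h 53 min
Fri: 10:04 AM–6:42 PM = 8 h 38 min; less 15 min break → 8 h 23 min
Sat: 6:00 AM–3:44 PM = 9 h 44 min; less 75 min break → 8 h 29 min
Total: 8 h 13 min + 7 h 53 min + 8 h 23 min + 8 h 29 min = 32 h 58 min.

32.97 hours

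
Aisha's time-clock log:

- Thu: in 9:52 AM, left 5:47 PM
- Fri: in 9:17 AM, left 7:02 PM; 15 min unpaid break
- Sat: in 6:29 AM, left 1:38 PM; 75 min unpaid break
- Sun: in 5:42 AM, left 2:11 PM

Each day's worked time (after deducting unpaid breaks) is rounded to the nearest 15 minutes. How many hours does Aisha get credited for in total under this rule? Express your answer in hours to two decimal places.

Thu: 9:52 AM–5:47 PM = 7 h 55 min → rounds to 8 h 0 min
Fri: 9:17 AM–7:02 PM = 9 h 45 min − 15 min = 9 h 30 min → rounds to 9 h 30 min
Sat: 6:29 AM–1:38 PM = 7 h 9 min − 75 min = 5 h 54 min → rounds to 6 h 0 min
Sun: 5:42 AM–2:11 PM = 8 h 29 min → rounds to 8 h 30 min
Total credited: 32 h 0 min.

32.00 hours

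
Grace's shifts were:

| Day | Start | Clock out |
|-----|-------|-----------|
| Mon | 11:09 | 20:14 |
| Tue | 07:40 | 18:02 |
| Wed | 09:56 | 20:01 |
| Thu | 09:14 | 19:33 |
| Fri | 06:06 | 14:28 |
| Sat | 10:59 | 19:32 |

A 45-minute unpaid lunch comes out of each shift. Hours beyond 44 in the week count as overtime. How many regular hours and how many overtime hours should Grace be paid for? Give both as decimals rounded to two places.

Mon: 11:09–20:14 = 9 h 5 min; less 45 min break → 8 h 20 min
Tue: 07:40–18:02 = 10 h 22 min; less 45 min break → 9 h 37 min
Wed: 09:56–20:01 = 10 h 5 min; less 45 min break → 9 h 20 min
Thu: 09:14–19:33 = 10 h 19 min; less 45 min break → 9 h 34 min
Fri: 06:06–14:28 = 8 h 22 min; less 45 min break → 7 h 37 min
Sat: 10:59–19:32 = 8 h 33 min; less 45 min break → 7 h 48 min
Total worked: 52 h 16 min = 52.27 h.
Threshold 44 h → overtime 8 h 16 min, regular 44 h 0 min.

Regular 44.00 hours, overtime 8.27 hours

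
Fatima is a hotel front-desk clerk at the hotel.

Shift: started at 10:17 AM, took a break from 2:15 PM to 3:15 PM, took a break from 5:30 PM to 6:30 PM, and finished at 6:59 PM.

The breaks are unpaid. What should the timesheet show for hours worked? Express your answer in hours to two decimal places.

6.70 hours

Shift: 10:17 AM–6:59 PM = 8 h 42 min; less 120 min break → 6 h 42 min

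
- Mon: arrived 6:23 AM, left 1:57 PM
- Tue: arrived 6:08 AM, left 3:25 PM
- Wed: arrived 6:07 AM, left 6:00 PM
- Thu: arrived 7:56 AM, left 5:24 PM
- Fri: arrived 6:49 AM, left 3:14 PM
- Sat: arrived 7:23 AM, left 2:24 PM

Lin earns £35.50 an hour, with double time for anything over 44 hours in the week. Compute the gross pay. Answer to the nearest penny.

£2245.97

Mon: 6:23 AM–1:57 PM = 7 h 34 min
Tue: 6:08 AM–3:25 PM = 9 h 17 min
Wed: 6:07 AM–6:00 PM = 11 h 53 min
Thu: 7:56 AM–5:24 PM = 9 h 28 min
Fri: 6:49 AM–3:14 PM = 8 h 25 min
Sat: 7:23 AM–2:24 PM = 7 h 1 min
Total worked: 53 h 38 min = 3218 min.
Regular 44 h 0 min = 2640 min at £35.50/h; overtime 9 h 38 min = 578 min at £71.00/h.
Pay = (2640 × £35.50 + 578 × £71.00) ÷ 60 = £2245.97.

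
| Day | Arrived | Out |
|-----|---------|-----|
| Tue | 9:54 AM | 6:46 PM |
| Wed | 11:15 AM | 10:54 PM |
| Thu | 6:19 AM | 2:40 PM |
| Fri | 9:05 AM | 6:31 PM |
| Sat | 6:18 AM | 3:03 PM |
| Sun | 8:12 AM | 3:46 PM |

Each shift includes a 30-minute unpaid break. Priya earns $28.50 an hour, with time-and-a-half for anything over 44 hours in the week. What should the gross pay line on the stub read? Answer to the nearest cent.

$1579.61

Tue: 9:54 AM–6:46 PM = 8 h 52 min; less 30 min break → 8 h 22 min
Wed: 11:15 AM–10:54 PM = 11 h 39 min; less 30 min break → 11 h 9 min
Thu: 6:19 AM–2:40 PM = 8 h 21 min; less 30 min break → 7 h 51 min
Fri: 9:05 AM–6:31 PM = 9 h 26 min; less 30 min break → 8 h 56 min
Sat: 6:18 AM–3:03 PM = 8 h 45 min; less 30 min break → 8 h 15 min
Sun: 8:12 AM–3:46 PM = 7 h 34 min; less 30 min break → 7 h 4 min
Total worked: 51 h 37 min = 3097 min.
Regular 44 h 0 min = 2640 min at $28.50/h; overtime 7 h 37 min = 457 min at $42.75/h.
Pay = (2640 × $28.50 + 457 × $42.75) ÷ 60 = $1579.61.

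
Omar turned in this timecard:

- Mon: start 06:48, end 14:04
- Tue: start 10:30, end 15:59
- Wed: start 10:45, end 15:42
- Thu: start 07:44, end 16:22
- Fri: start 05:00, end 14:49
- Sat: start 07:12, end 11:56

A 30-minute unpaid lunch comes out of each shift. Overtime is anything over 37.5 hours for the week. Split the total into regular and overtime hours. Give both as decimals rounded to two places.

Regular 37.50 hours, overtime 0.38 hours

Mon: 06:48–14:04 = 7 h 16 min; less 30 min break → 6 h 46 min
Tue: 10:30–15:59 = 5 h 29 min; less 30 min break → 4 h 59 min
Wed: 10:45–15:42 = 4 h 57 min; less 30 min break → 4 h 27 min
Thu: 07:44–16:22 = 8 h 38 min; less 30 min break → 8 h 8 min
Fri: 05:00–14:49 = 9 h 49 min; less 30 min break → 9 h 19 min
Sat: 07:12–11:56 = 4 h 44 min; less 30 min break → 4 h 14 min
Total worked: 37 h 53 min = 37.88 h.
Threshold 37.5 h → overtime 0 h 23 min, regular 37 h 30 min.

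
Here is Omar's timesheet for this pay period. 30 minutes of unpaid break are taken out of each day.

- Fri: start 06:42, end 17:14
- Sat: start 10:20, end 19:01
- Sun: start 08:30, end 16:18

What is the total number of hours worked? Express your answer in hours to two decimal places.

Fri: 06:42–17:14 = 10 h 32 min; less 30 min break → 10 h 2 min
Sat: 10:20–19:01 = 8 h 41 min; less 30 min break → 8 h 11 min
Sun: 08:30–16:18 = 7 h 48 min; less 30 min break → 7 h 18 min
Total: 10 h 2 min + 8 h 11 min + 7 h 18 min = 25 h 31 min.

25.52 hours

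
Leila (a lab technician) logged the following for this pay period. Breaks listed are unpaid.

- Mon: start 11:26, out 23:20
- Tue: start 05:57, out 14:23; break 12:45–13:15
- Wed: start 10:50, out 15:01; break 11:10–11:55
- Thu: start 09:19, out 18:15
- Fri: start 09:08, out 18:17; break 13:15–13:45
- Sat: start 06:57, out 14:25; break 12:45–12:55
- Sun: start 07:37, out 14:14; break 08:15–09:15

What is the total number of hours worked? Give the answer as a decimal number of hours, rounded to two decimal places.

Mon: 11:26–23:20 = 11 h 54 min
Tue: 05:57–14:23 = 8 h 26 min; less 30 min break → 7 h 56 min
Wed: 10:50–15:01 = 4 h 11 min; less 45 min break → 3 h 26 min
Thu: 09:19–18:15 = 8 h 56 min
Fri: 09:08–18:17 = 9 h 9 min; less 30 min break → 8 h 39 min
Sat: 06:57–14:25 = 7 h 28 min; less 10 min break → 7 h 18 min
Sun: 07:37–14:14 = 6 h 37 min; less 60 min break → 5 h 37 min
Total: 11 h 54 min + 7 h 56 min + 3 h 26 min + 8 h 56 min + 8 h 39 min + 7 h 18 min + 5 h 37 min = 53 h 46 min.

53.77 hours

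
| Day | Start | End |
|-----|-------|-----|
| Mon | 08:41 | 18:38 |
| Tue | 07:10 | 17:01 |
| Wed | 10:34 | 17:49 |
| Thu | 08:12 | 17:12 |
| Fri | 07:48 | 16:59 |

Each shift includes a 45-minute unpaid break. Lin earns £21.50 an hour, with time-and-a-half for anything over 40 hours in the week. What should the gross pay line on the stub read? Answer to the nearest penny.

£907.84

Mon: 08:41–18:38 = 9 h 57 min; less 45 min break → 9 h 12 min
Tue: 07:10–17:01 = 9 h 51 min; less 45 min break → 9 h 6 min
Wed: 10:34–17:49 = 7 h 15 min; less 45 min break → 6 h 30 min
Thu: 08:12–17:12 = 9 h 0 min; less 45 min break → 8 h 15 min
Fri: 07:48–16:59 = 9 h 11 min; less 45 min break → 8 h 26 min
Total worked: 41 h 29 min = 2489 min.
Regular 40 h 0 min = 2400 min at £21.50/h; overtime 1 h 29 min = 89 min at £32.25/h.
Pay = (2400 × £21.50 + 89 × £32.25) ÷ 60 = £907.84.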